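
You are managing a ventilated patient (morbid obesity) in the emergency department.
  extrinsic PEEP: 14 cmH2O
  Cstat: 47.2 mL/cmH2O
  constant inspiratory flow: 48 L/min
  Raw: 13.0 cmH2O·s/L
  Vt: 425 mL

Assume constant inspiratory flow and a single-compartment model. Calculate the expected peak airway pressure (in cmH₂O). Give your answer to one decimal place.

Flow: 48 L/min ÷ 60 = 0.8 L/s.
Equation of motion (constant flow): PIP = Vt/C + R·V̇ + PEEP.
PIP = 425/47.2 + 13.0×0.8 + 14 = 9.004 + 10.4 + 14 = 33.404 cmH2O.

33.4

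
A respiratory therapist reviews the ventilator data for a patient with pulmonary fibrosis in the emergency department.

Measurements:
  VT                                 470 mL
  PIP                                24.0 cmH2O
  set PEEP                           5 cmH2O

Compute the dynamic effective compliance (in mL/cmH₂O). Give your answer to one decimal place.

24.7

Dynamic compliance = Vt / (PIP − PEEP) = 470 / (24.0 − 5) = 470 / 19.0 = 24.737 mL/cmH2O.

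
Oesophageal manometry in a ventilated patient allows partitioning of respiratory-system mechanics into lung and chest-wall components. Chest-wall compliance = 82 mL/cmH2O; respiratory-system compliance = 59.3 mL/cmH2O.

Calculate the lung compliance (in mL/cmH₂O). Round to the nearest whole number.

214

1/CL = 1/Crs − 1/Ccw.
1/CL = 1/59.3 − 1/82 = 0.004668.
CL = 214.22 mL/cmH2O.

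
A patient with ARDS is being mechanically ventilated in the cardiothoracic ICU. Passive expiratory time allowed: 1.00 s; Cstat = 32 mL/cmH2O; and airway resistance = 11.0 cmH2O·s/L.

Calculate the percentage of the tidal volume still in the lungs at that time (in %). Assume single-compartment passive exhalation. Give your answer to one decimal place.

τ = R × C = 11.0 × 32 mL/cmH2O = 11.0 × 0.032 L/cmH2O = 0.352 s.
Passive exhalation: V(t)/V₀ = e^(−t/τ) = e^(−1.00/0.352) = 0.05837.
Fraction remaining = 0.05837 → 5.837%.

5.8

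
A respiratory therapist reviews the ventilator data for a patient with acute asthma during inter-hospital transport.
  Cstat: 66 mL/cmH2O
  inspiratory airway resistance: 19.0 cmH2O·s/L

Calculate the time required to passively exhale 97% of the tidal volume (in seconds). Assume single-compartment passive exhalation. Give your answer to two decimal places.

τ = R × C = 19.0 × 66 mL/cmH2O = 19.0 × 0.066 L/cmH2O = 1.254 s.
Exhaled fraction f = 1 − e^(−t/τ) → t = −τ·ln(1 − f) = −1.254·ln(0.03) = 4.397 s.

4.40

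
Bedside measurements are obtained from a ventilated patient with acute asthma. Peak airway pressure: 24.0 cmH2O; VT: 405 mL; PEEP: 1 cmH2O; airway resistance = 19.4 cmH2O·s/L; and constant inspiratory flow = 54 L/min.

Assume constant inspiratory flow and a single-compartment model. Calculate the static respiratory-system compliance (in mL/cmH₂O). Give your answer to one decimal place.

73.1

Flow: 54 L/min ÷ 60 = 0.9 L/s.
Equation of motion (constant flow): PIP = Vt/C + R·V̇ + PEEP.
Vt/C = PIP − R·V̇ − PEEP = 24.0 − 19.4×0.9 − 1 = 24.0 − 17.46 − 1 = 5.54 cmH2O.
C = Vt / 5.54 = 405 / 5.54 = 73.105 mL/cmH2O.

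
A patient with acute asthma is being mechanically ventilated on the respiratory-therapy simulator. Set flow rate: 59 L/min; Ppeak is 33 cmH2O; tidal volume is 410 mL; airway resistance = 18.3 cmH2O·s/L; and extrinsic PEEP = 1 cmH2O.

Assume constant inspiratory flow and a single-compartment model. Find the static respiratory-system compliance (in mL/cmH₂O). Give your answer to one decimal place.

29.3

Flow: 59 L/min ÷ 60 = 0.9833 L/s.
Equation of motion (constant flow): PIP = Vt/C + R·V̇ + PEEP.
Vt/C = PIP − R·V̇ − PEEP = 33 − 18.3×0.9833 − 1 = 33 − 17.994 − 1 = 14.006 cmH2O.
C = Vt / 14.006 = 410 / 14.006 = 29.273 mL/cmH2O.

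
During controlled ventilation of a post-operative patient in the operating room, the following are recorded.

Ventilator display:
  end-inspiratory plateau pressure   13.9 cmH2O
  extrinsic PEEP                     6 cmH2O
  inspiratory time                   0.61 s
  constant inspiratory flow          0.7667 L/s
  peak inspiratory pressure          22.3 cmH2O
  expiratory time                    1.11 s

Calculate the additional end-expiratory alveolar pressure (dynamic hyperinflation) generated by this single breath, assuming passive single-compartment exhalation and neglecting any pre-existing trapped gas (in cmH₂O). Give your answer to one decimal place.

Vt = flow × Ti = 0.7667 L/s × 0.61 s × 1000 mL/L = 467.69 mL.
R = (PIP − Pplat)/V̇ = (22.3 − 13.9) / 0.7667 = 8.4/0.7667 = 10.956 cmH2O·s/L.
C = Vt/(Pplat − PEEP) = 467.69 / (13.9 − 6) = 467.69/7.9 = 59.201 mL/cmH2O.
τ = R × C = 10.956 × 0.0592 L/cmH2O = 0.6486 s.
Fraction remaining = e^(−Te/τ) = e^(−1.11/0.6486) = 0.1806; trapped volume = 467.69 × 0.1806 = 84.465 mL.
Additional alveolar pressure from trapping ≈ V_trapped / C = 84.465 / 59.201 = 1.427 cmH2O.

1.4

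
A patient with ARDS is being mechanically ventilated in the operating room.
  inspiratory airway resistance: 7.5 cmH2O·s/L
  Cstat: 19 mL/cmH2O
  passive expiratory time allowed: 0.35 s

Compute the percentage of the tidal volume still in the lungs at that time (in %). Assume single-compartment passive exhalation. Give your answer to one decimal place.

τ = R × C = 7.5 × 19 mL/cmH2O = 7.5 × 0.019 L/cmH2O = 0.1425 s.
Passive exhalation: V(t)/V₀ = e^(−t/τ) = e^(−0.35/0.1425) = 0.08577.
Fraction remaining = 0.08577 → 8.577%.

8.6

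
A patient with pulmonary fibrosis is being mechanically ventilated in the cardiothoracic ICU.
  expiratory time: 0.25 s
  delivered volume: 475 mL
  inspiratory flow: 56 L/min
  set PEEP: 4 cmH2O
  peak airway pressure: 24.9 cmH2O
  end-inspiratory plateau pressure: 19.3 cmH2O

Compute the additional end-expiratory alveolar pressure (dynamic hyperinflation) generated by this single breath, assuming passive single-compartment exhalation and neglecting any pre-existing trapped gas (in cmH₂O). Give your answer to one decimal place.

Flow: 56 L/min ÷ 60 = 0.9333 L/s.
R = (PIP − Pplat)/V̇ = (24.9 − 19.3) / 0.9333 = 5.6/0.9333 = 6.0 cmH2O·s/L.
C = Vt/(Pplat − PEEP) = 475.0 / (19.3 − 4) = 475.0/15.3 = 31.046 mL/cmH2O.
τ = R × C = 6.0 × 0.03105 L/cmH2O = 0.1863 s.
Fraction remaining = e^(−Te/τ) = e^(−0.25/0.1863) = 0.2613; trapped volume = 475.0 × 0.2613 = 124.12 mL.
Additional alveolar pressure from trapping ≈ V_trapped / C = 124.12 / 31.046 = 3.998 cmH2O.

4.0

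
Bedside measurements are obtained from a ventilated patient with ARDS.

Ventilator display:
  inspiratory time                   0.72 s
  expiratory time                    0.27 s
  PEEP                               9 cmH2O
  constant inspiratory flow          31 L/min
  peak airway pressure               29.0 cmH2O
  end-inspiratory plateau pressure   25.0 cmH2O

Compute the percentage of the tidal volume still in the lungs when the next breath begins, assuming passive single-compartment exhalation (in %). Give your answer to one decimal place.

Flow: 31 L/min ÷ 60 = 0.5167 L/s.
Vt = flow × Ti = 0.5167 L/s × 0.72 s × 1000 mL/L = 372.02 mL.
R = (PIP − Pplat)/V̇ = (29.0 − 25.0) / 0.5167 = 4.0/0.5167 = 7.741 cmH2O·s/L.
C = Vt/(Pplat − PEEP) = 372.02 / (25.0 − 9) = 372.02/16.0 = 23.251 mL/cmH2O.
τ = R × C = 7.741 × 0.02325 L/cmH2O = 0.18 s.
Fraction remaining at end-expiration = e^(−Te/τ) = e^(−0.27/0.18) = 0.2231 → 22.31%.

22.3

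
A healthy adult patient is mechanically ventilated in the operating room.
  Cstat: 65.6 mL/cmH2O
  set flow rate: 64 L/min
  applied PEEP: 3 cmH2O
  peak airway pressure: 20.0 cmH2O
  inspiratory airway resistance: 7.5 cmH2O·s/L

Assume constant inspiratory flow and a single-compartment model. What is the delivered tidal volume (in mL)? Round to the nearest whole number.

590

Flow: 64 L/min ÷ 60 = 1.0667 L/s.
Equation of motion (constant flow): PIP = Vt/C + R·V̇ + PEEP.
Vt/C = PIP − R·V̇ − PEEP = 20.0 − 8.0 − 3 = 9.0 cmH2O.
Vt = C × 9.0 = 65.6 × 9.0 = 590.4 mL.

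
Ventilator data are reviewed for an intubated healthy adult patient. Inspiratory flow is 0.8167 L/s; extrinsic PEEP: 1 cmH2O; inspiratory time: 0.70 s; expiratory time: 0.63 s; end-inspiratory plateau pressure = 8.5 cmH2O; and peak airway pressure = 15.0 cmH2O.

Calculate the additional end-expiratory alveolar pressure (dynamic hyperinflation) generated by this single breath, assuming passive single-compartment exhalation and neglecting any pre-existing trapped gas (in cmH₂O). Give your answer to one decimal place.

2.7

Vt = flow × Ti = 0.8167 L/s × 0.70 s × 1000 mL/L = 571.69 mL.
R = (PIP − Pplat)/V̇ = (15.0 − 8.5) / 0.8167 = 6.5/0.8167 = 7.959 cmH2O·s/L.
C = Vt/(Pplat − PEEP) = 571.69 / (8.5 − 1) = 571.69/7.5 = 76.225 mL/cmH2O.
τ = R × C = 7.959 × 0.07623 L/cmH2O = 0.6067 s.
Fraction remaining = e^(−Te/τ) = e^(−0.63/0.6067) = 0.354; trapped volume = 571.69 × 0.354 = 202.38 mL.
Additional alveolar pressure from trapping ≈ V_trapped / C = 202.38 / 76.225 = 2.655 cmH2O.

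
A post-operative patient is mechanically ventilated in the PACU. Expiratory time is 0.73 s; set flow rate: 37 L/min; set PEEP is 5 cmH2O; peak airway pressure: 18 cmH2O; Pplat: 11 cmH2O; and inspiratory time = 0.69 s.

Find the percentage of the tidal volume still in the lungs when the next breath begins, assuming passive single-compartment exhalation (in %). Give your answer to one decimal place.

40.4

Flow: 37 L/min ÷ 60 = 0.6167 L/s.
Vt = flow × Ti = 0.6167 L/s × 0.69 s × 1000 mL/L = 425.52 mL.
R = (PIP − Pplat)/V̇ = (18 − 11) / 0.6167 = 7.0/0.6167 = 11.351 cmH2O·s/L.
C = Vt/(Pplat − PEEP) = 425.52 / (11 − 5) = 425.52/6.0 = 70.92 mL/cmH2O.
τ = R × C = 11.351 × 0.07092 L/cmH2O = 0.805 s.
Fraction remaining at end-expiration = e^(−Te/τ) = e^(−0.73/0.805) = 0.4038 → 40.38%.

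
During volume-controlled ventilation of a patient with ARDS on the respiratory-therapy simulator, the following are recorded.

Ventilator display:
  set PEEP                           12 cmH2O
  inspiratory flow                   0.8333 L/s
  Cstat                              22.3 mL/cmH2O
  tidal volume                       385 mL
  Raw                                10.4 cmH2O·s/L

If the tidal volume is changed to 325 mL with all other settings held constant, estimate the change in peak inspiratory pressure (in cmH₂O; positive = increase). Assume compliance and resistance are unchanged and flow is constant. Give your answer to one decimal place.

-2.7

PIP = Vt/C + R·V̇ + PEEP (constant-flow equation of motion).
Only the elastic term changes: ΔPIP = ΔVt / C = (325 − 385) / 22.3 = -2.691 cmH2O.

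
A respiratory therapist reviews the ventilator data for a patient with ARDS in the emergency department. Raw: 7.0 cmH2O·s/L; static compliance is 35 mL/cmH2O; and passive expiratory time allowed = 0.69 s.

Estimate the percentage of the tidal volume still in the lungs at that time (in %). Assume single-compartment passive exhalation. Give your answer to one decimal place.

τ = R × C = 7.0 × 35 mL/cmH2O = 7.0 × 0.035 L/cmH2O = 0.245 s.
Passive exhalation: V(t)/V₀ = e^(−t/τ) = e^(−0.69/0.245) = 0.05983.
Fraction remaining = 0.05983 → 5.983%.

6.0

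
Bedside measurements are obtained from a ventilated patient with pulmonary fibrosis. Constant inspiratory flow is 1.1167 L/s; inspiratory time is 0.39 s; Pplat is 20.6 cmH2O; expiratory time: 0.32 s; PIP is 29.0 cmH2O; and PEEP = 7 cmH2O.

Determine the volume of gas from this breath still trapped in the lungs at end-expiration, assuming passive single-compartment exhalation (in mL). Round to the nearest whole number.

Vt = flow × Ti = 1.1167 L/s × 0.39 s × 1000 mL/L = 435.51 mL.
R = (PIP − Pplat)/V̇ = (29.0 − 20.6) / 1.1167 = 8.4/1.1167 = 7.522 cmH2O·s/L.
C = Vt/(Pplat − PEEP) = 435.51 / (20.6 − 7) = 435.51/13.6 = 32.023 mL/cmH2O.
τ = R × C = 7.522 × 0.03202 L/cmH2O = 0.2409 s.
Fraction remaining = e^(−Te/τ) = e^(−0.32/0.2409) = 0.2649.
Trapped volume = 435.51 × 0.2649 = 115.37 mL.

115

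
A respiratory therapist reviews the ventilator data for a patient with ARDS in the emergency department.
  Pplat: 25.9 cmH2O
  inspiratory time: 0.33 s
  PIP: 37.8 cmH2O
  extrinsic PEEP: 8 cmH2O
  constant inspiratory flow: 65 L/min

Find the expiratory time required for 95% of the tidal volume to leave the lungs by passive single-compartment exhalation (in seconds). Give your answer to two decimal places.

Flow: 65 L/min ÷ 60 = 1.0833 L/s.
Vt = flow × Ti = 1.0833 L/s × 0.33 s × 1000 mL/L = 357.49 mL.
R = (PIP − Pplat)/V̇ = (37.8 − 25.9) / 1.0833 = 11.9/1.0833 = 10.985 cmH2O·s/L.
C = Vt/(Pplat − PEEP) = 357.49 / (25.9 − 8) = 357.49/17.9 = 19.972 mL/cmH2O.
τ = R × C = 10.985 × 0.01997 L/cmH2O = 0.2194 s.
t = −τ·ln(1 − 0.95) = −0.2194·ln(0.05) = 0.6573 s.

0.66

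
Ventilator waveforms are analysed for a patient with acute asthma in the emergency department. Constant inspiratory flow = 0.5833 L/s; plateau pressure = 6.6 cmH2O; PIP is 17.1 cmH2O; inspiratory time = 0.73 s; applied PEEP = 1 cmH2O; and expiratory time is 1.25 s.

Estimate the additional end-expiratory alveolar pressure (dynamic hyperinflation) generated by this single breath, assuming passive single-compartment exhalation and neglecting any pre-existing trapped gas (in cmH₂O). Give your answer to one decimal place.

2.2

Vt = flow × Ti = 0.5833 L/s × 0.73 s × 1000 mL/L = 425.81 mL.
R = (PIP − Pplat)/V̇ = (17.1 − 6.6) / 0.5833 = 10.5/0.5833 = 18.001 cmH2O·s/L.
C = Vt/(Pplat − PEEP) = 425.81 / (6.6 − 1) = 425.81/5.6 = 76.038 mL/cmH2O.
τ = R × C = 18.001 × 0.07604 L/cmH2O = 1.369 s.
Fraction remaining = e^(−Te/τ) = e^(−1.25/1.369) = 0.4013; trapped volume = 425.81 × 0.4013 = 170.88 mL.
Additional alveolar pressure from trapping ≈ V_trapped / C = 170.88 / 76.038 = 2.247 cmH2O.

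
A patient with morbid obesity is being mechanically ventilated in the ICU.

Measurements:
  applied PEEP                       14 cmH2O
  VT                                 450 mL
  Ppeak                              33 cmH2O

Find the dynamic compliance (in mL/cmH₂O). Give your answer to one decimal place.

23.7

Dynamic compliance = Vt / (PIP − PEEP) = 450 / (33 − 14) = 450 / 19.0 = 23.684 mL/cmH2O.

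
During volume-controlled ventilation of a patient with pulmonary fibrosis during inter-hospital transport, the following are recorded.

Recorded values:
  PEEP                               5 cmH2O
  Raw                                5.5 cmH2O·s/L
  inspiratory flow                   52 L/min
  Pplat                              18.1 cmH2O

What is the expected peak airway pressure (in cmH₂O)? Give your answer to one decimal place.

22.9

Flow: 52 L/min ÷ 60 = 0.8667 L/s.
PIP = Pplat + Raw × flow = 18.1 + 5.5 × 0.8667 = 18.1 + 4.767 = 22.867 cmH2O.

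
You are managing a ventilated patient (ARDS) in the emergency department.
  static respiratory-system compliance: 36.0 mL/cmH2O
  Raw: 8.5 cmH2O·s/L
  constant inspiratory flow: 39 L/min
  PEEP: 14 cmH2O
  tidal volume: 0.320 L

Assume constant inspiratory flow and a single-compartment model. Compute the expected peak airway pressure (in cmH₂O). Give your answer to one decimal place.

28.4

Flow: 39 L/min ÷ 60 = 0.65 L/s.
Equation of motion (constant flow): PIP = Vt/C + R·V̇ + PEEP.
PIP = 320/36.0 + 8.5×0.65 + 14 = 8.889 + 5.525 + 14 = 28.414 cmH2O.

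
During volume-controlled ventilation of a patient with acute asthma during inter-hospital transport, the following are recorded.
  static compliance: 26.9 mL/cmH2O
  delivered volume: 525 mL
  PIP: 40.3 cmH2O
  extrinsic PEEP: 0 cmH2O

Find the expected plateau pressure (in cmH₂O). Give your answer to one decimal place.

Pplat = PEEP + Vt / Cstat = 0 + 525 / 26.9 = 0 + 19.517 = 19.517 cmH2O.

19.5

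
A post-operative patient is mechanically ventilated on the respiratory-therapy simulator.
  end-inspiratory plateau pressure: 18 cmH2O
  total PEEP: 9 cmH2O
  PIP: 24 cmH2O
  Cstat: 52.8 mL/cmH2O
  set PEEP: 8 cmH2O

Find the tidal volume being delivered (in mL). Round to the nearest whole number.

End-expiratory occlusion gives total PEEP = 9 cmH2O (intrinsic PEEP = 9 − 8 = 1). Use total PEEP for the elastic gradient.
Vt = Cstat × (Pplat − PEEPtotal) = 52.8 × (18 − 9) = 52.8 × 9.0 = 475.2 mL.

475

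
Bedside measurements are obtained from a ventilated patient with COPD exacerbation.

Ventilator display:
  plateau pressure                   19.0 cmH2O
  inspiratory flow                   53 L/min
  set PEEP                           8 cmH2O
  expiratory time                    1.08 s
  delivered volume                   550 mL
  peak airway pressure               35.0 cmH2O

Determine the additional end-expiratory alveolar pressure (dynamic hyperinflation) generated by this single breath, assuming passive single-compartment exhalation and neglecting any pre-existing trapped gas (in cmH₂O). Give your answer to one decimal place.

Flow: 53 L/min ÷ 60 = 0.8833 L/s.
R = (PIP − Pplat)/V̇ = (35.0 − 19.0) / 0.8833 = 16.0/0.8833 = 18.114 cmH2O·s/L.
C = Vt/(Pplat − PEEP) = 550.0 / (19.0 − 8) = 550.0/11.0 = 50.0 mL/cmH2O.
τ = R × C = 18.114 × 0.05 L/cmH2O = 0.9057 s.
Fraction remaining = e^(−Te/τ) = e^(−1.08/0.9057) = 0.3035; trapped volume = 550.0 × 0.3035 = 166.93 mL.
Additional alveolar pressure from trapping ≈ V_trapped / C = 166.93 / 50.0 = 3.339 cmH2O.

3.3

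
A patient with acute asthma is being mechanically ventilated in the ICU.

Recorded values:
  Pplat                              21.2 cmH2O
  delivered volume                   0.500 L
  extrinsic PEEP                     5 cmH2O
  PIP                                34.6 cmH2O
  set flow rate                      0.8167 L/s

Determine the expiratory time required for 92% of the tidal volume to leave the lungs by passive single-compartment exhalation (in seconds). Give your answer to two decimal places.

R = (PIP − Pplat)/V̇ = (34.6 − 21.2) / 0.8167 = 13.4/0.8167 = 16.407 cmH2O·s/L.
C = Vt/(Pplat − PEEP) = 500.0 / (21.2 − 5) = 500.0/16.2 = 30.864 mL/cmH2O.
τ = R × C = 16.407 × 0.03086 L/cmH2O = 0.5063 s.
t = −τ·ln(1 − 0.92) = −0.5063·ln(0.08) = 1.279 s.

1.28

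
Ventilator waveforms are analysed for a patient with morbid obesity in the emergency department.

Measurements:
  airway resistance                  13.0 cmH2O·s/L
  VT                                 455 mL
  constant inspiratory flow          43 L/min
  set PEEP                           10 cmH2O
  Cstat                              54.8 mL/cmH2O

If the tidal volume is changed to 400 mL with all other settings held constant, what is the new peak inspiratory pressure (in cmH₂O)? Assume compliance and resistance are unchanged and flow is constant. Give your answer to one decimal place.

26.6

Flow: 43 L/min ÷ 60 = 0.7167 L/s.
PIP = Vt/C + R·V̇ + PEEP (constant-flow equation of motion).
Only the elastic term changes: ΔPIP = ΔVt / C = (400 − 455) / 54.8 = -1.004 cmH2O.
Original PIP = 455/54.8 + 13.0×0.7167 + 10 = 27.62 cmH2O; new PIP = 27.62 + (-1.004) = 26.616 cmH2O.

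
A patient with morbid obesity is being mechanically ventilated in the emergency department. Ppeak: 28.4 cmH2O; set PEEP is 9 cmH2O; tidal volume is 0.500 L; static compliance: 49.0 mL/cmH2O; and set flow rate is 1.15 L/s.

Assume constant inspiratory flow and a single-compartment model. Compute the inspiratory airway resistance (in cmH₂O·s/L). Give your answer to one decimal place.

Equation of motion (constant flow): PIP = Vt/C + R·V̇ + PEEP.
R·V̇ = PIP − Vt/C − PEEP = 28.4 − 500/49.0 − 9 = 28.4 − 10.204 − 9 = 9.196 cmH2O.
R = 9.196 / 1.15 = 7.997 cmH2O·s/L.

8.0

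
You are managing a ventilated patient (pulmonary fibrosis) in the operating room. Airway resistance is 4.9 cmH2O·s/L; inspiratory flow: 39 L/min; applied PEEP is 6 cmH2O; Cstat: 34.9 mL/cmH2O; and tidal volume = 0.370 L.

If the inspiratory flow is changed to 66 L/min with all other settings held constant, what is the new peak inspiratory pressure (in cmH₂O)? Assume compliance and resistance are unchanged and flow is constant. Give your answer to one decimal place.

22.0

Flow: 39 L/min ÷ 60 = 0.65 L/s.
New flow: 66 L/min ÷ 60 = 1.1 L/s.
PIP = Vt/C + R·V̇ + PEEP (constant-flow equation of motion).
Only the resistive term changes: ΔPIP = R × ΔV̇ = 4.9 × (1.1 − 0.65) = 4.9 × 0.45 = 2.205 cmH2O.
Original PIP = 370/34.9 + 4.9×0.65 + 6 = 19.787 cmH2O; new PIP = 19.787 + (2.205) = 21.992 cmH2O.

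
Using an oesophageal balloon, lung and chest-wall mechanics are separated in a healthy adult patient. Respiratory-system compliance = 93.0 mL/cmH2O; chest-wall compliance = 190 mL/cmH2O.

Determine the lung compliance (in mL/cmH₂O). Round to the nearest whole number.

1/CL = 1/Crs − 1/Ccw.
1/CL = 1/93.0 − 1/190 = 0.00549.
CL = 182.15 mL/cmH2O.

182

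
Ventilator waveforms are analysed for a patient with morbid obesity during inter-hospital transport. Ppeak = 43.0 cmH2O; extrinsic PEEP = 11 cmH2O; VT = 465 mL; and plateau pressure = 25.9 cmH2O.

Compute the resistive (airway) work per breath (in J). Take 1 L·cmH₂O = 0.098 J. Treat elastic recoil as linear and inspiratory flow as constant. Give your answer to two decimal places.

With constant inspiratory flow the resistive pressure is constant at PIP − Pplat = 43.0 − 25.9 = 17.1 cmH2O, so resistive work = 17.1 × 0.465 = 7.952 L·cmH2O.
× 0.098 J/(L·cmH2O) → 0.7793 J.

0.78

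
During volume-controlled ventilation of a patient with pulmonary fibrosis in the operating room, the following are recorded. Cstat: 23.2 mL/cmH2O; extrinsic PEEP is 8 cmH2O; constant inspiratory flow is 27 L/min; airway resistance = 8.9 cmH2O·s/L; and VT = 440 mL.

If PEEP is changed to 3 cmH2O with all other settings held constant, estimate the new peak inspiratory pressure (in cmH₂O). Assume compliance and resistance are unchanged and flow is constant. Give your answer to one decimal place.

Flow: 27 L/min ÷ 60 = 0.45 L/s.
PIP = Vt/C + R·V̇ + PEEP (constant-flow equation of motion).
Only the baseline term changes: ΔPIP = ΔPEEP = 3 − 8 = -5.0 cmH2O.
Original PIP = 440/23.2 + 8.9×0.45 + 8 = 30.971 cmH2O; new PIP = 30.971 + (-5.0) = 25.971 cmH2O.

26.0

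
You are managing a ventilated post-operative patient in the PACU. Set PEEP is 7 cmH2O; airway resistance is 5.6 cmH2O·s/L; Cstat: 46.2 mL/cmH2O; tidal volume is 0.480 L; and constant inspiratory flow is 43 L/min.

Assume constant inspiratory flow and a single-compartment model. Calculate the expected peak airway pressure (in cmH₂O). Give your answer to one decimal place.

21.4

Flow: 43 L/min ÷ 60 = 0.7167 L/s.
Equation of motion (constant flow): PIP = Vt/C + R·V̇ + PEEP.
PIP = 480/46.2 + 5.6×0.7167 + 7 = 10.39 + 4.014 + 7 = 21.404 cmH2O.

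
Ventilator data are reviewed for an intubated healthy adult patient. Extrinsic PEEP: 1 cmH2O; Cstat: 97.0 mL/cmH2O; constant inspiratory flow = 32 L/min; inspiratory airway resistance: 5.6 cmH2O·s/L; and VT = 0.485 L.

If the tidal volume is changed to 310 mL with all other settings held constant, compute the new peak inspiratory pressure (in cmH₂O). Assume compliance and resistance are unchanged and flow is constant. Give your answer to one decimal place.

Flow: 32 L/min ÷ 60 = 0.5333 L/s.
PIP = Vt/C + R·V̇ + PEEP (constant-flow equation of motion).
Only the elastic term changes: ΔPIP = ΔVt / C = (310 − 485) / 97.0 = -1.804 cmH2O.
Original PIP = 485/97.0 + 5.6×0.5333 + 1 = 8.986 cmH2O; new PIP = 8.986 + (-1.804) = 7.182 cmH2O.

7.2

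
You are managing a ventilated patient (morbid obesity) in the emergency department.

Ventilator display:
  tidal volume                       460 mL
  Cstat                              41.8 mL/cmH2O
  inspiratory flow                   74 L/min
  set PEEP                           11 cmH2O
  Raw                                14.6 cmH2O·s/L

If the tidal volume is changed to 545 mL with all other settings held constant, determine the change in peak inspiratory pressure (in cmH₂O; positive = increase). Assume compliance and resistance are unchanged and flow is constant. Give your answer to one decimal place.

PIP = Vt/C + R·V̇ + PEEP (constant-flow equation of motion).
Only the elastic term changes: ΔPIP = ΔVt / C = (545 − 460) / 41.8 = 2.033 cmH2O.

2.0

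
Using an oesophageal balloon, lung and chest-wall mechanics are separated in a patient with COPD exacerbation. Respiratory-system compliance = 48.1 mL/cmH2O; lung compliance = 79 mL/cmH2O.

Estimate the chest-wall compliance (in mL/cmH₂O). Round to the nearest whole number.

1/Ccw = 1/Crs − 1/CL.
1/Ccw = 1/48.1 − 1/79 = 0.008132.
Ccw = 122.97 mL/cmH2O.

123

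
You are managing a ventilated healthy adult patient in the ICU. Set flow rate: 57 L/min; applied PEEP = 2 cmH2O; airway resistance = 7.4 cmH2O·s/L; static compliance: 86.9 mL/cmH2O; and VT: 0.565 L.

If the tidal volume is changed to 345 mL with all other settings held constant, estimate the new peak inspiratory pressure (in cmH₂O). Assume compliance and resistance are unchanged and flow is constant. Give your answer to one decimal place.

13.0

Flow: 57 L/min ÷ 60 = 0.95 L/s.
PIP = Vt/C + R·V̇ + PEEP (constant-flow equation of motion).
Only the elastic term changes: ΔPIP = ΔVt / C = (345 − 565) / 86.9 = -2.532 cmH2O.
Original PIP = 565/86.9 + 7.4×0.95 + 2 = 15.532 cmH2O; new PIP = 15.532 + (-2.532) = 13.0 cmH2O.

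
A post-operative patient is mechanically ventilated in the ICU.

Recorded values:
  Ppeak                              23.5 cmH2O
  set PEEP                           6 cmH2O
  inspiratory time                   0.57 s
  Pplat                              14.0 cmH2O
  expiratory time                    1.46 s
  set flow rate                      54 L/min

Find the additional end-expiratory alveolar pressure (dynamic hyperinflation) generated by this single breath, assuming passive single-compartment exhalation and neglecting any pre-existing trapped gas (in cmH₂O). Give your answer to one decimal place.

0.9

Flow: 54 L/min ÷ 60 = 0.9 L/s.
Vt = flow × Ti = 0.9 L/s × 0.57 s × 1000 mL/L = 513.0 mL.
R = (PIP − Pplat)/V̇ = (23.5 − 14.0) / 0.9 = 9.5/0.9 = 10.556 cmH2O·s/L.
C = Vt/(Pplat − PEEP) = 513.0 / (14.0 − 6) = 513.0/8.0 = 64.125 mL/cmH2O.
τ = R × C = 10.556 × 0.06413 L/cmH2O = 0.677 s.
Fraction remaining = e^(−Te/τ) = e^(−1.46/0.677) = 0.1157; trapped volume = 513.0 × 0.1157 = 59.354 mL.
Additional alveolar pressure from trapping ≈ V_trapped / C = 59.354 / 64.125 = 0.9256 cmH2O.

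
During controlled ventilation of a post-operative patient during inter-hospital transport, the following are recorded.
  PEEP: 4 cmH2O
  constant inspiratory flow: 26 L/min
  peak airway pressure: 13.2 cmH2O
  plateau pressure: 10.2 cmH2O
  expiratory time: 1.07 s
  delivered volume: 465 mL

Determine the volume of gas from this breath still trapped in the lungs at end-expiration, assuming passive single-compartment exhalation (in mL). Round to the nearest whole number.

Flow: 26 L/min ÷ 60 = 0.4333 L/s.
R = (PIP − Pplat)/V̇ = (13.2 − 10.2) / 0.4333 = 3.0/0.4333 = 6.924 cmH2O·s/L.
C = Vt/(Pplat − PEEP) = 465.0 / (10.2 − 4) = 465.0/6.2 = 75.0 mL/cmH2O.
τ = R × C = 6.924 × 0.075 L/cmH2O = 0.5193 s.
Fraction remaining = e^(−Te/τ) = e^(−1.07/0.5193) = 0.1274.
Trapped volume = 465.0 × 0.1274 = 59.241 mL.

59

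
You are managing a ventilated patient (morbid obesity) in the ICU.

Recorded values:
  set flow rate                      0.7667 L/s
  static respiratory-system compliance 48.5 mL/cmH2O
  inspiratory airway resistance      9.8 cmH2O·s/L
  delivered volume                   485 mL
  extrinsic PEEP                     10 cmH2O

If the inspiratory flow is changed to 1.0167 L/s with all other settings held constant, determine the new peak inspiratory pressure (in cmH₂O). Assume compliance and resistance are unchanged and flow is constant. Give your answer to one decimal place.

30.0

PIP = Vt/C + R·V̇ + PEEP (constant-flow equation of motion).
Only the resistive term changes: ΔPIP = R × ΔV̇ = 9.8 × (1.0167 − 0.7667) = 9.8 × 0.25 = 2.45 cmH2O.
Original PIP = 485/48.5 + 9.8×0.7667 + 10 = 27.514 cmH2O; new PIP = 27.514 + (2.45) = 29.964 cmH2O.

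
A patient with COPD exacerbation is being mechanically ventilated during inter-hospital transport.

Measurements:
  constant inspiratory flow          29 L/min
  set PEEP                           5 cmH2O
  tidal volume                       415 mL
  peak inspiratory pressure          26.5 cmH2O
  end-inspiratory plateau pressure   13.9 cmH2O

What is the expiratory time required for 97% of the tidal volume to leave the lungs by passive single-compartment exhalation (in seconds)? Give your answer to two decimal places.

Flow: 29 L/min ÷ 60 = 0.4833 L/s.
R = (PIP − Pplat)/V̇ = (26.5 − 13.9) / 0.4833 = 12.6/0.4833 = 26.071 cmH2O·s/L.
C = Vt/(Pplat − PEEP) = 415.0 / (13.9 − 5) = 415.0/8.9 = 46.629 mL/cmH2O.
τ = R × C = 26.071 × 0.04663 L/cmH2O = 1.216 s.
t = −τ·ln(1 − 0.97) = −1.216·ln(0.03) = 4.264 s.

4.26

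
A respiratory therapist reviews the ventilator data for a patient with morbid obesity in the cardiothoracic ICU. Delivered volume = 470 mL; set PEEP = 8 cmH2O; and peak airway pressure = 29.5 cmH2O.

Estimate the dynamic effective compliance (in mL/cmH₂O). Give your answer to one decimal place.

21.9

Dynamic compliance = Vt / (PIP − PEEP) = 470 / (29.5 − 8) = 470 / 21.5 = 21.86 mL/cmH2O.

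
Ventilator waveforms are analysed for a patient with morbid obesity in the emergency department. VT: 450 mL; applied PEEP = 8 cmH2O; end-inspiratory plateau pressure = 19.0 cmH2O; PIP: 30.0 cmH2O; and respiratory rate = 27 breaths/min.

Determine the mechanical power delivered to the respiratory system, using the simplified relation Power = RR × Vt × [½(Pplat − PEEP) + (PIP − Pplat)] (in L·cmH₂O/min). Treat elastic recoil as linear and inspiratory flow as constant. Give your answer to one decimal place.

Per-breath work = Vt × [½(Pplat−PEEP) + (PIP−Pplat)] = 0.450 × [0.5×11.0 + 11.0] = 0.450 × 16.5 = 7.425 L·cmH2O.
Power = 27 × 7.425 = 200.48 L·cmH2O/min.

200.5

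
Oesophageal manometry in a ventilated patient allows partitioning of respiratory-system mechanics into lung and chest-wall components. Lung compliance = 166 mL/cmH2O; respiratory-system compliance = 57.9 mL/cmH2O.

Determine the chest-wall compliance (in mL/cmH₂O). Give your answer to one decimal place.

1/Ccw = 1/Crs − 1/CL.
1/Ccw = 1/57.9 − 1/166 = 0.01125.
Ccw = 88.889 mL/cmH2O.

88.9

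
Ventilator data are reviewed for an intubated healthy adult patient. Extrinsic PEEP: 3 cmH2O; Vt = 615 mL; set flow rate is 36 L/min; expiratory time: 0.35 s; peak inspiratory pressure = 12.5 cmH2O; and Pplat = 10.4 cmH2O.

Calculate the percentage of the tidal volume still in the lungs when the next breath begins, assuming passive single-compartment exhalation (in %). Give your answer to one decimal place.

Flow: 36 L/min ÷ 60 = 0.6 L/s.
R = (PIP − Pplat)/V̇ = (12.5 − 10.4) / 0.6 = 2.1/0.6 = 3.5 cmH2O·s/L.
C = Vt/(Pplat − PEEP) = 615.0 / (10.4 − 3) = 615.0/7.4 = 83.108 mL/cmH2O.
τ = R × C = 3.5 × 0.08311 L/cmH2O = 0.2909 s.
Fraction remaining at end-expiration = e^(−Te/τ) = e^(−0.35/0.2909) = 0.3002 → 30.02%.

30.0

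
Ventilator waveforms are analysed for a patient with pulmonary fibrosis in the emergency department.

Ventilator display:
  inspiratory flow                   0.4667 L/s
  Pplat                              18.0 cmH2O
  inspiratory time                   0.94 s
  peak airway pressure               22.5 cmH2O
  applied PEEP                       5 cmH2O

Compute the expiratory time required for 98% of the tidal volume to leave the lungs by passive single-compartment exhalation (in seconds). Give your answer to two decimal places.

Vt = flow × Ti = 0.4667 L/s × 0.94 s × 1000 mL/L = 438.7 mL.
R = (PIP − Pplat)/V̇ = (22.5 − 18.0) / 0.4667 = 4.5/0.4667 = 9.642 cmH2O·s/L.
C = Vt/(Pplat − PEEP) = 438.7 / (18.0 − 5) = 438.7/13.0 = 33.746 mL/cmH2O.
τ = R × C = 9.642 × 0.03375 L/cmH2O = 0.3254 s.
t = −τ·ln(1 − 0.98) = −0.3254·ln(0.02) = 1.273 s.

1.27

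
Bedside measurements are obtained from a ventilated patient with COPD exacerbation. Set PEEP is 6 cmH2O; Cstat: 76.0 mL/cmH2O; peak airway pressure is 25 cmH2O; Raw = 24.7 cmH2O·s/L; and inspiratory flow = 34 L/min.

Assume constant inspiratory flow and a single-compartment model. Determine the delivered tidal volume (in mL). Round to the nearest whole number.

380

Flow: 34 L/min ÷ 60 = 0.5667 L/s.
Equation of motion (constant flow): PIP = Vt/C + R·V̇ + PEEP.
Vt/C = PIP − R·V̇ − PEEP = 25 − 13.997 − 6 = 5.003 cmH2O.
Vt = C × 5.003 = 76.0 × 5.003 = 380.23 mL.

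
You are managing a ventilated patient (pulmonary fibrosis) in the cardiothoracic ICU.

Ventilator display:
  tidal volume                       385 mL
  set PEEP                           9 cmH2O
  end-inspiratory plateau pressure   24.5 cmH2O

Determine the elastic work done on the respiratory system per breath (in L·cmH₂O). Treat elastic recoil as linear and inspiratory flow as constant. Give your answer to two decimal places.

Elastic work ≈ ½ × (Pplat − PEEP) × Vt = 0.5 × (24.5 − 9) × 0.385 L = 0.5 × 15.5 × 0.385 = 2.984 L·cmH2O.

2.98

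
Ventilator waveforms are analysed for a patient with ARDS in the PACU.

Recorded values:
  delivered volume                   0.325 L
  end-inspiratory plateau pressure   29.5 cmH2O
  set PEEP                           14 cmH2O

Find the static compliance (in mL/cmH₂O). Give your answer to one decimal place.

21.0

Cstat = Vt / (Pplat − PEEP) = 325 / (29.5 − 14) = 325 / 15.5 = 20.968 mL/cmH2O.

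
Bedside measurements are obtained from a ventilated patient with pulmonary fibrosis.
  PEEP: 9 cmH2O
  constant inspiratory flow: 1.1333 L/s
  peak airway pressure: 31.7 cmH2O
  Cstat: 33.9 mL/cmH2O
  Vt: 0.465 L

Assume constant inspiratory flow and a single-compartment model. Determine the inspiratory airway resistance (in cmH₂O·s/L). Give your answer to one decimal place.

Equation of motion (constant flow): PIP = Vt/C + R·V̇ + PEEP.
R·V̇ = PIP − Vt/C − PEEP = 31.7 − 465/33.9 − 9 = 31.7 − 13.717 − 9 = 8.983 cmH2O.
R = 8.983 / 1.1333 = 7.926 cmH2O·s/L.

7.9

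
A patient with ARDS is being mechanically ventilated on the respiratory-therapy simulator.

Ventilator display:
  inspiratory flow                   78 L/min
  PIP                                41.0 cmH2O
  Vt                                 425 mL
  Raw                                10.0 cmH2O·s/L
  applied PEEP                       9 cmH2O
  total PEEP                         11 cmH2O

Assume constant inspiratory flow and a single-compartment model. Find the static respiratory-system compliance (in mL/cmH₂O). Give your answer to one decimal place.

25.0

Flow: 78 L/min ÷ 60 = 1.3 L/s.
Total PEEP = 11 cmH2O (set 9 + intrinsic 2); this is the baseline alveolar pressure.
Equation of motion (constant flow): PIP = Vt/C + R·V̇ + PEEP.
Vt/C = PIP − R·V̇ − PEEP = 41.0 − 10.0×1.3 − 11 = 41.0 − 13.0 − 11 = 17.0 cmH2O.
C = Vt / 17.0 = 425 / 17.0 = 25.0 mL/cmH2O.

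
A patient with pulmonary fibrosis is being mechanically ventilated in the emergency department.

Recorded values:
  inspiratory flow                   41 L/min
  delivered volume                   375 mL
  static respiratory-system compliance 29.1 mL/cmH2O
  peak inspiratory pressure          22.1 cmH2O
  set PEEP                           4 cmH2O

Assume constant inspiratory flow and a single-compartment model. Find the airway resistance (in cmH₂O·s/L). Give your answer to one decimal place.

Flow: 41 L/min ÷ 60 = 0.6833 L/s.
Equation of motion (constant flow): PIP = Vt/C + R·V̇ + PEEP.
R·V̇ = PIP − Vt/C − PEEP = 22.1 − 375/29.1 − 4 = 22.1 − 12.887 − 4 = 5.213 cmH2O.
R = 5.213 / 0.6833 = 7.629 cmH2O·s/L.

7.6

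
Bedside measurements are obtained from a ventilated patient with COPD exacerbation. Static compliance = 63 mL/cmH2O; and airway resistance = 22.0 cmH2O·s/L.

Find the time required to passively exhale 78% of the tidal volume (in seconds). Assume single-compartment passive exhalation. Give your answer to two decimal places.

τ = R × C = 22.0 × 63 mL/cmH2O = 22.0 × 0.063 L/cmH2O = 1.386 s.
Exhaled fraction f = 1 − e^(−t/τ) → t = −τ·ln(1 − f) = −1.386·ln(0.22) = 2.099 s.

2.10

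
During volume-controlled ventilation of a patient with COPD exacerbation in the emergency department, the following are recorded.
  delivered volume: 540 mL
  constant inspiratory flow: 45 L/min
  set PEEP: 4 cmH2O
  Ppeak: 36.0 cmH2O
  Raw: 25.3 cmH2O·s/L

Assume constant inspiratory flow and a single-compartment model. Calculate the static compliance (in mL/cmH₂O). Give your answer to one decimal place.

Flow: 45 L/min ÷ 60 = 0.75 L/s.
Equation of motion (constant flow): PIP = Vt/C + R·V̇ + PEEP.
Vt/C = PIP − R·V̇ − PEEP = 36.0 − 25.3×0.75 − 4 = 36.0 − 18.975 − 4 = 13.025 cmH2O.
C = Vt / 13.025 = 540 / 13.025 = 41.459 mL/cmH2O.

41.5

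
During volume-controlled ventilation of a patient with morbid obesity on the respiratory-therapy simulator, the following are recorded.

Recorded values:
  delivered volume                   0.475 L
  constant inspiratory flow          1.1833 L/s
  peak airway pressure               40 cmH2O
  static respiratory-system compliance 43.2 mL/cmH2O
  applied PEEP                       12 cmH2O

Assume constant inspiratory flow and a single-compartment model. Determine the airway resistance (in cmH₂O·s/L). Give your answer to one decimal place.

14.4

Equation of motion (constant flow): PIP = Vt/C + R·V̇ + PEEP.
R·V̇ = PIP − Vt/C − PEEP = 40 − 475/43.2 − 12 = 40 − 10.995 − 12 = 17.005 cmH2O.
R = 17.005 / 1.1833 = 14.371 cmH2O·s/L.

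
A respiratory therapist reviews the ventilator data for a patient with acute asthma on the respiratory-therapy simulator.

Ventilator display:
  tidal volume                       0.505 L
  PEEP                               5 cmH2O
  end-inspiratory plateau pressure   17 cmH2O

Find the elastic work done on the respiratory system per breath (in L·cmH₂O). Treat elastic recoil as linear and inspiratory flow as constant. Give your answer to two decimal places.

Elastic work ≈ ½ × (Pplat − PEEP) × Vt = 0.5 × (17 − 5) × 0.505 L = 0.5 × 12.0 × 0.505 = 3.03 L·cmH2O.

3.03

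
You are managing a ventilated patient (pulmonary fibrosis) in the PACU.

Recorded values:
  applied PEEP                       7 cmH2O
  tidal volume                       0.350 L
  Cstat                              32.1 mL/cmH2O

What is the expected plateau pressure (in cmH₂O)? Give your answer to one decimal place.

Pplat = PEEP + Vt / Cstat = 7 + 350 / 32.1 = 7 + 10.903 = 17.903 cmH2O.

17.9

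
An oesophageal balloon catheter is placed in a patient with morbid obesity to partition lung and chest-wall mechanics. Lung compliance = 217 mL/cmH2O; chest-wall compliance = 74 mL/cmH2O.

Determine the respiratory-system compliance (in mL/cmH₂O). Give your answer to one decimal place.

55.2

Lung and chest wall are elastances in series: 1/Crs = 1/CL + 1/Ccw.
1/Crs = 1/217 + 1/74 = 0.01812.
Crs = 55.188 mL/cmH2O.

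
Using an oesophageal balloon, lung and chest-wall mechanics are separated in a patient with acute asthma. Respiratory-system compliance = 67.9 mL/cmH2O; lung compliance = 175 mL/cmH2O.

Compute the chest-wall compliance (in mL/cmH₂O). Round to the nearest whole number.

1/Ccw = 1/Crs − 1/CL.
1/Ccw = 1/67.9 − 1/175 = 0.009013.
Ccw = 110.95 mL/cmH2O.

111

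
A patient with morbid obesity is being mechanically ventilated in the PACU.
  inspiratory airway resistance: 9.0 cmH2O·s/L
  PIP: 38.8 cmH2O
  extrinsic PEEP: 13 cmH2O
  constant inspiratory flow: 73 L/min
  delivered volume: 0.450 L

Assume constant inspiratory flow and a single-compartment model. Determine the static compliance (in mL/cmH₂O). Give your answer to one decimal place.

30.3

Flow: 73 L/min ÷ 60 = 1.2167 L/s.
Equation of motion (constant flow): PIP = Vt/C + R·V̇ + PEEP.
Vt/C = PIP − R·V̇ − PEEP = 38.8 − 9.0×1.2167 − 13 = 38.8 − 10.95 − 13 = 14.85 cmH2O.
C = Vt / 14.85 = 450 / 14.85 = 30.303 mL/cmH2O.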